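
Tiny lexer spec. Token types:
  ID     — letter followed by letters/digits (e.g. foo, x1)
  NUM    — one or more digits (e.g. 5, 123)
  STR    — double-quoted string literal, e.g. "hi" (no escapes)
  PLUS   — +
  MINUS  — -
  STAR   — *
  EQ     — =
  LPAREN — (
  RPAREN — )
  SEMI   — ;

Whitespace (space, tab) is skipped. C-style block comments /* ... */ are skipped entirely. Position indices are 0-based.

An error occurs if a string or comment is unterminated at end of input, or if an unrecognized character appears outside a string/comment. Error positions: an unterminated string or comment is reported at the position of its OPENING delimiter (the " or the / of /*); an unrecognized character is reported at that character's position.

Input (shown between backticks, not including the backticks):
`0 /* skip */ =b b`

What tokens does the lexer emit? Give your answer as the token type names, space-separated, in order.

Answer: NUM EQ ID ID

Derivation:
pos=0: emit NUM '0' (now at pos=1)
pos=2: enter COMMENT mode (saw '/*')
exit COMMENT mode (now at pos=12)
pos=13: emit EQ '='
pos=14: emit ID 'b' (now at pos=15)
pos=16: emit ID 'b' (now at pos=17)
DONE. 4 tokens: [NUM, EQ, ID, ID]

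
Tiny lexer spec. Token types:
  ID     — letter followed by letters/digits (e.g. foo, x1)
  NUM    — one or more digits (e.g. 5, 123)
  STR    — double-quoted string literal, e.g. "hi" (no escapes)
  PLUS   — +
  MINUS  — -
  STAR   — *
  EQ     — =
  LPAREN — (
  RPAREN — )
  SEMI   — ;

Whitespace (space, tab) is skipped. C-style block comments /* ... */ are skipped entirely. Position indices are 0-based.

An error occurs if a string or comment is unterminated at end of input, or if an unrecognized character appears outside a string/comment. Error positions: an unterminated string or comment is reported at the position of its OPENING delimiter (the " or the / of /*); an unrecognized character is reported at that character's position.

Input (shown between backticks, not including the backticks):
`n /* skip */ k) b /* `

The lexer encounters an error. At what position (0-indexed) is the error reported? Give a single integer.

Answer: 18

Derivation:
pos=0: emit ID 'n' (now at pos=1)
pos=2: enter COMMENT mode (saw '/*')
exit COMMENT mode (now at pos=12)
pos=13: emit ID 'k' (now at pos=14)
pos=14: emit RPAREN ')'
pos=16: emit ID 'b' (now at pos=17)
pos=18: enter COMMENT mode (saw '/*')
pos=18: ERROR — unterminated comment (reached EOF)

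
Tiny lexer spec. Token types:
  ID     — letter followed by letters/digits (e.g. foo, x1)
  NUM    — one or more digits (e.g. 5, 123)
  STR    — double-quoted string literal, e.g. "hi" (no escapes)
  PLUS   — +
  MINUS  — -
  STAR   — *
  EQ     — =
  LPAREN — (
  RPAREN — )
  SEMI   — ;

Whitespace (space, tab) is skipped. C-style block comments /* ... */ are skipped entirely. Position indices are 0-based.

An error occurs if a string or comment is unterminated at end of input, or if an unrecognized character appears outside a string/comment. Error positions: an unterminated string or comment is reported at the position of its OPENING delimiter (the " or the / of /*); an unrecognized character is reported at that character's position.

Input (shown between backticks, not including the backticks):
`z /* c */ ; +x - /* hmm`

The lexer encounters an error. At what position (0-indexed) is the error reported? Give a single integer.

Answer: 17

Derivation:
pos=0: emit ID 'z' (now at pos=1)
pos=2: enter COMMENT mode (saw '/*')
exit COMMENT mode (now at pos=9)
pos=10: emit SEMI ';'
pos=12: emit PLUS '+'
pos=13: emit ID 'x' (now at pos=14)
pos=15: emit MINUS '-'
pos=17: enter COMMENT mode (saw '/*')
pos=17: ERROR — unterminated comment (reached EOF)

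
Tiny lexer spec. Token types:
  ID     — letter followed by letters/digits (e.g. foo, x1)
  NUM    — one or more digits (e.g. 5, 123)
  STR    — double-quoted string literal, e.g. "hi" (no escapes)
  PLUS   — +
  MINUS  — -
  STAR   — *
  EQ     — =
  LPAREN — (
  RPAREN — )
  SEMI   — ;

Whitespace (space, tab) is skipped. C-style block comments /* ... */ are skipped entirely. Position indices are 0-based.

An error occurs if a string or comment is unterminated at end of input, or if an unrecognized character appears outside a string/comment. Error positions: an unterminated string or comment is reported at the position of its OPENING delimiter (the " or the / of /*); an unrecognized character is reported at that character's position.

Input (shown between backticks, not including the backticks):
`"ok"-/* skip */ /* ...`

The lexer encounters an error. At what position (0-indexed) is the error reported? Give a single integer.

Answer: 16

Derivation:
pos=0: enter STRING mode
pos=0: emit STR "ok" (now at pos=4)
pos=4: emit MINUS '-'
pos=5: enter COMMENT mode (saw '/*')
exit COMMENT mode (now at pos=15)
pos=16: enter COMMENT mode (saw '/*')
pos=16: ERROR — unterminated comment (reached EOF)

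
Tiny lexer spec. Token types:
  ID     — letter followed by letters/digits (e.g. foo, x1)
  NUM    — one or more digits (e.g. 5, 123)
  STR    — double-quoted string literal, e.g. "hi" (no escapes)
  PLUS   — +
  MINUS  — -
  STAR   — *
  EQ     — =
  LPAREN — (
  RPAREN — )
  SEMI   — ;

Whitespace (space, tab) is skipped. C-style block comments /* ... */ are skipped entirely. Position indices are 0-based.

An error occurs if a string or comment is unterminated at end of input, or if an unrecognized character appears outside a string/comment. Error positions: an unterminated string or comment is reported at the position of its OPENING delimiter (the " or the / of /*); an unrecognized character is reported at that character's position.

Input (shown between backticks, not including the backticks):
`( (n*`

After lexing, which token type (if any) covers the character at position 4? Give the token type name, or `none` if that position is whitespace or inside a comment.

Answer: STAR

Derivation:
pos=0: emit LPAREN '('
pos=2: emit LPAREN '('
pos=3: emit ID 'n' (now at pos=4)
pos=4: emit STAR '*'
DONE. 4 tokens: [LPAREN, LPAREN, ID, STAR]
Position 4: char is '*' -> STAR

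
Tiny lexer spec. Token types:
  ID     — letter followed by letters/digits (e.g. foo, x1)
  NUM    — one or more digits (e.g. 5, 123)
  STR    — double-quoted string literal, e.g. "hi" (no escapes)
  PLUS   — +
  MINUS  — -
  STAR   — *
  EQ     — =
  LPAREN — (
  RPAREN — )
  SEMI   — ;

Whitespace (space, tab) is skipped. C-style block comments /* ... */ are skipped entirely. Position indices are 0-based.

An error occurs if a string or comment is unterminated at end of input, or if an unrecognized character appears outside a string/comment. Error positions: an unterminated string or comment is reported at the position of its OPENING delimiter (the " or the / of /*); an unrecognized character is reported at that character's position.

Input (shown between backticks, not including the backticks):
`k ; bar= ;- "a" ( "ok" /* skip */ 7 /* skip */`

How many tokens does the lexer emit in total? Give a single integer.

Answer: 10

Derivation:
pos=0: emit ID 'k' (now at pos=1)
pos=2: emit SEMI ';'
pos=4: emit ID 'bar' (now at pos=7)
pos=7: emit EQ '='
pos=9: emit SEMI ';'
pos=10: emit MINUS '-'
pos=12: enter STRING mode
pos=12: emit STR "a" (now at pos=15)
pos=16: emit LPAREN '('
pos=18: enter STRING mode
pos=18: emit STR "ok" (now at pos=22)
pos=23: enter COMMENT mode (saw '/*')
exit COMMENT mode (now at pos=33)
pos=34: emit NUM '7' (now at pos=35)
pos=36: enter COMMENT mode (saw '/*')
exit COMMENT mode (now at pos=46)
DONE. 10 tokens: [ID, SEMI, ID, EQ, SEMI, MINUS, STR, LPAREN, STR, NUM]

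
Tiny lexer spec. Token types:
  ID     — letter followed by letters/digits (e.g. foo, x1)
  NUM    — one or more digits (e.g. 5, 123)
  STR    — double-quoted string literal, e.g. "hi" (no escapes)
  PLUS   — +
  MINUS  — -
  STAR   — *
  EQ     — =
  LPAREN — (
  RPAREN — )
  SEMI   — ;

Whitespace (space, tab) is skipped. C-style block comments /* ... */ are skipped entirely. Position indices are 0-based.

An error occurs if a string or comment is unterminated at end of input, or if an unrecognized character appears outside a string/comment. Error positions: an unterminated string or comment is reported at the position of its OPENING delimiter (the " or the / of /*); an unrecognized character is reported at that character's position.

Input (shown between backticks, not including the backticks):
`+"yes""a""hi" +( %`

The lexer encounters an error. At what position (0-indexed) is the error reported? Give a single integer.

Answer: 17

Derivation:
pos=0: emit PLUS '+'
pos=1: enter STRING mode
pos=1: emit STR "yes" (now at pos=6)
pos=6: enter STRING mode
pos=6: emit STR "a" (now at pos=9)
pos=9: enter STRING mode
pos=9: emit STR "hi" (now at pos=13)
pos=14: emit PLUS '+'
pos=15: emit LPAREN '('
pos=17: ERROR — unrecognized char '%'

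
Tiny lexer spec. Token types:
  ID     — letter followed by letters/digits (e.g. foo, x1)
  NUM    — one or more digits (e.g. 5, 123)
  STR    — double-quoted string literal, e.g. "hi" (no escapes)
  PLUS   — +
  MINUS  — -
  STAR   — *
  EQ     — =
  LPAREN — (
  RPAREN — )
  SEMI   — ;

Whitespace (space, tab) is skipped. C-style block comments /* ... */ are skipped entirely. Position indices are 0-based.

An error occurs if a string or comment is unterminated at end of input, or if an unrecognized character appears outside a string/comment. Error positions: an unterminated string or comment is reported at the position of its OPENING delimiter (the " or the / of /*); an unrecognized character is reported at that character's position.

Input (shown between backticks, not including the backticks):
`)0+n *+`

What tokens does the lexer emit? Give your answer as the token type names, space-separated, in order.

pos=0: emit RPAREN ')'
pos=1: emit NUM '0' (now at pos=2)
pos=2: emit PLUS '+'
pos=3: emit ID 'n' (now at pos=4)
pos=5: emit STAR '*'
pos=6: emit PLUS '+'
DONE. 6 tokens: [RPAREN, NUM, PLUS, ID, STAR, PLUS]

Answer: RPAREN NUM PLUS ID STAR PLUS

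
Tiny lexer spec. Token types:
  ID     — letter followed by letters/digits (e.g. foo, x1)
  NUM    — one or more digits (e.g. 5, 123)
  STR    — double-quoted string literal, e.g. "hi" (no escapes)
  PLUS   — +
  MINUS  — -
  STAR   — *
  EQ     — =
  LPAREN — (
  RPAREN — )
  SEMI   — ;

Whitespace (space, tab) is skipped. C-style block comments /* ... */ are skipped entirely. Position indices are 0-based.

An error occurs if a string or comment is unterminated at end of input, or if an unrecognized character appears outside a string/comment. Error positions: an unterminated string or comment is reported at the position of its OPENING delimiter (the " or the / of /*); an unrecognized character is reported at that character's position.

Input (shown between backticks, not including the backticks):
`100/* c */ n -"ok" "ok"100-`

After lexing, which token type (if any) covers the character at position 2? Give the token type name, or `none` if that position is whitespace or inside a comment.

pos=0: emit NUM '100' (now at pos=3)
pos=3: enter COMMENT mode (saw '/*')
exit COMMENT mode (now at pos=10)
pos=11: emit ID 'n' (now at pos=12)
pos=13: emit MINUS '-'
pos=14: enter STRING mode
pos=14: emit STR "ok" (now at pos=18)
pos=19: enter STRING mode
pos=19: emit STR "ok" (now at pos=23)
pos=23: emit NUM '100' (now at pos=26)
pos=26: emit MINUS '-'
DONE. 7 tokens: [NUM, ID, MINUS, STR, STR, NUM, MINUS]
Position 2: char is '0' -> NUM

Answer: NUM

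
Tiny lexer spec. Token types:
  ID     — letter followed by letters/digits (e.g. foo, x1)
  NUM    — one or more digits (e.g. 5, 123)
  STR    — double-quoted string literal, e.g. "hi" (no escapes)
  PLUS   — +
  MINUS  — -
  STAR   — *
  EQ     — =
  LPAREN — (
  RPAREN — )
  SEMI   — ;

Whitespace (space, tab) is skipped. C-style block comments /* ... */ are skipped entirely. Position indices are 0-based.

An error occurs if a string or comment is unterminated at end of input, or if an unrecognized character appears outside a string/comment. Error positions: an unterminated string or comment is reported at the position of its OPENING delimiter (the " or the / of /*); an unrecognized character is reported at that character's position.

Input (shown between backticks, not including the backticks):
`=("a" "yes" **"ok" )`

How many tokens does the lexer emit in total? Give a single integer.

pos=0: emit EQ '='
pos=1: emit LPAREN '('
pos=2: enter STRING mode
pos=2: emit STR "a" (now at pos=5)
pos=6: enter STRING mode
pos=6: emit STR "yes" (now at pos=11)
pos=12: emit STAR '*'
pos=13: emit STAR '*'
pos=14: enter STRING mode
pos=14: emit STR "ok" (now at pos=18)
pos=19: emit RPAREN ')'
DONE. 8 tokens: [EQ, LPAREN, STR, STR, STAR, STAR, STR, RPAREN]

Answer: 8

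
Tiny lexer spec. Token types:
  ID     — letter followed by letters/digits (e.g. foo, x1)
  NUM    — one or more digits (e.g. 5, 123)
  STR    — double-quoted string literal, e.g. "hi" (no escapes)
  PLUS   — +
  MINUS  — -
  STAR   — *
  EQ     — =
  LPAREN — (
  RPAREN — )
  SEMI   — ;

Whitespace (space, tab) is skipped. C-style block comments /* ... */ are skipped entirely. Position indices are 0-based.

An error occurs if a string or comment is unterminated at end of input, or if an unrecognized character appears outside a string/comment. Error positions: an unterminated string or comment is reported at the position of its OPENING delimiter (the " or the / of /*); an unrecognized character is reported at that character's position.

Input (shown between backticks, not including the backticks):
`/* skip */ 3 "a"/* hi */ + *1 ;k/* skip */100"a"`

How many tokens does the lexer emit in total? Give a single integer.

pos=0: enter COMMENT mode (saw '/*')
exit COMMENT mode (now at pos=10)
pos=11: emit NUM '3' (now at pos=12)
pos=13: enter STRING mode
pos=13: emit STR "a" (now at pos=16)
pos=16: enter COMMENT mode (saw '/*')
exit COMMENT mode (now at pos=24)
pos=25: emit PLUS '+'
pos=27: emit STAR '*'
pos=28: emit NUM '1' (now at pos=29)
pos=30: emit SEMI ';'
pos=31: emit ID 'k' (now at pos=32)
pos=32: enter COMMENT mode (saw '/*')
exit COMMENT mode (now at pos=42)
pos=42: emit NUM '100' (now at pos=45)
pos=45: enter STRING mode
pos=45: emit STR "a" (now at pos=48)
DONE. 9 tokens: [NUM, STR, PLUS, STAR, NUM, SEMI, ID, NUM, STR]

Answer: 9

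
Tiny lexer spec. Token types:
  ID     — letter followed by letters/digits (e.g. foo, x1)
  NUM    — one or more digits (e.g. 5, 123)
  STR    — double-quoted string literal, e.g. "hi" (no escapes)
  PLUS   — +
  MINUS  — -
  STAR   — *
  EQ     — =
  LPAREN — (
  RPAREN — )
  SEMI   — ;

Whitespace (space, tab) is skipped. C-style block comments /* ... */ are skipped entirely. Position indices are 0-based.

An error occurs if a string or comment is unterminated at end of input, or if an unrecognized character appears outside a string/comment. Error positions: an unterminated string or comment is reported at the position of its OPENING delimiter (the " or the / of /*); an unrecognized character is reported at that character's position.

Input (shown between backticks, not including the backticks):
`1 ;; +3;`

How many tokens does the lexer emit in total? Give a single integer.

Answer: 6

Derivation:
pos=0: emit NUM '1' (now at pos=1)
pos=2: emit SEMI ';'
pos=3: emit SEMI ';'
pos=5: emit PLUS '+'
pos=6: emit NUM '3' (now at pos=7)
pos=7: emit SEMI ';'
DONE. 6 tokens: [NUM, SEMI, SEMI, PLUS, NUM, SEMI]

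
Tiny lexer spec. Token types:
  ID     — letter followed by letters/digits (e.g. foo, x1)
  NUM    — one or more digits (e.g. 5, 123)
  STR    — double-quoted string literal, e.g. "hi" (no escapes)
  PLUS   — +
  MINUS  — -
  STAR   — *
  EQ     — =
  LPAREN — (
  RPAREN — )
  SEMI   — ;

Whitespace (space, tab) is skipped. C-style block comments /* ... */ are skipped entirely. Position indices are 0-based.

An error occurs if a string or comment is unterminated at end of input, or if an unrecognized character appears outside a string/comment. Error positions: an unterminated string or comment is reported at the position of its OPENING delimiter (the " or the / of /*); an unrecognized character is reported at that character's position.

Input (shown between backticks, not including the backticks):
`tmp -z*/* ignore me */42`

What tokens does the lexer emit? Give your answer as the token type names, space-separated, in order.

pos=0: emit ID 'tmp' (now at pos=3)
pos=4: emit MINUS '-'
pos=5: emit ID 'z' (now at pos=6)
pos=6: emit STAR '*'
pos=7: enter COMMENT mode (saw '/*')
exit COMMENT mode (now at pos=22)
pos=22: emit NUM '42' (now at pos=24)
DONE. 5 tokens: [ID, MINUS, ID, STAR, NUM]

Answer: ID MINUS ID STAR NUM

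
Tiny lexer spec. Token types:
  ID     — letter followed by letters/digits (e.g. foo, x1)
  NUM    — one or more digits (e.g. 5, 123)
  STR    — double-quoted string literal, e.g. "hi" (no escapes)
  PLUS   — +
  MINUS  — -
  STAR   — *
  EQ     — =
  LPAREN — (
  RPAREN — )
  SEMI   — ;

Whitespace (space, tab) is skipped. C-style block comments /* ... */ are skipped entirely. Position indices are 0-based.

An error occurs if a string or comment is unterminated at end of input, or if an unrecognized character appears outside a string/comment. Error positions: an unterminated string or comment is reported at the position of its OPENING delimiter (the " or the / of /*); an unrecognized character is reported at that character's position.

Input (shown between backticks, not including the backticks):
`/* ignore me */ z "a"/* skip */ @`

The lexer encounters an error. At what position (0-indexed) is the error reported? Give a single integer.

pos=0: enter COMMENT mode (saw '/*')
exit COMMENT mode (now at pos=15)
pos=16: emit ID 'z' (now at pos=17)
pos=18: enter STRING mode
pos=18: emit STR "a" (now at pos=21)
pos=21: enter COMMENT mode (saw '/*')
exit COMMENT mode (now at pos=31)
pos=32: ERROR — unrecognized char '@'

Answer: 32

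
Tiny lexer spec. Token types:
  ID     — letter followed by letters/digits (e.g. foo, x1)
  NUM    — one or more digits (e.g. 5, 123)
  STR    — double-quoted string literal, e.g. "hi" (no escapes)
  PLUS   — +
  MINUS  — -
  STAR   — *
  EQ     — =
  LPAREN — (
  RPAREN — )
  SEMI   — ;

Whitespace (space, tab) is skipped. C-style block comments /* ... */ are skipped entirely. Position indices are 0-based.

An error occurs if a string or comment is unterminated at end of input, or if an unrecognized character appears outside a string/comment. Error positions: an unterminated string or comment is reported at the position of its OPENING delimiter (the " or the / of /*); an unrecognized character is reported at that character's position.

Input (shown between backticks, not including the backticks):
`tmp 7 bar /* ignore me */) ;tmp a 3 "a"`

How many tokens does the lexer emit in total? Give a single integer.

pos=0: emit ID 'tmp' (now at pos=3)
pos=4: emit NUM '7' (now at pos=5)
pos=6: emit ID 'bar' (now at pos=9)
pos=10: enter COMMENT mode (saw '/*')
exit COMMENT mode (now at pos=25)
pos=25: emit RPAREN ')'
pos=27: emit SEMI ';'
pos=28: emit ID 'tmp' (now at pos=31)
pos=32: emit ID 'a' (now at pos=33)
pos=34: emit NUM '3' (now at pos=35)
pos=36: enter STRING mode
pos=36: emit STR "a" (now at pos=39)
DONE. 9 tokens: [ID, NUM, ID, RPAREN, SEMI, ID, ID, NUM, STR]

Answer: 9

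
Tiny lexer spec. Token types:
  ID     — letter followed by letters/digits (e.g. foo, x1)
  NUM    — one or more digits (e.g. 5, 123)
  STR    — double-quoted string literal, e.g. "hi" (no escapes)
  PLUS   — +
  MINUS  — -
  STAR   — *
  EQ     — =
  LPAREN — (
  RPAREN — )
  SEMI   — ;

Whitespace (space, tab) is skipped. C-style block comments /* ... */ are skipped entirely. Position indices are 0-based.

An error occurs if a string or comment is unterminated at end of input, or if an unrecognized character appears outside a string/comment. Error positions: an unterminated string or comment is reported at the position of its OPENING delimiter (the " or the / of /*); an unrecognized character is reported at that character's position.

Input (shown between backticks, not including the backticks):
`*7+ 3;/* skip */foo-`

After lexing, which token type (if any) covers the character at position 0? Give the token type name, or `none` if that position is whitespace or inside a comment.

pos=0: emit STAR '*'
pos=1: emit NUM '7' (now at pos=2)
pos=2: emit PLUS '+'
pos=4: emit NUM '3' (now at pos=5)
pos=5: emit SEMI ';'
pos=6: enter COMMENT mode (saw '/*')
exit COMMENT mode (now at pos=16)
pos=16: emit ID 'foo' (now at pos=19)
pos=19: emit MINUS '-'
DONE. 7 tokens: [STAR, NUM, PLUS, NUM, SEMI, ID, MINUS]
Position 0: char is '*' -> STAR

Answer: STAR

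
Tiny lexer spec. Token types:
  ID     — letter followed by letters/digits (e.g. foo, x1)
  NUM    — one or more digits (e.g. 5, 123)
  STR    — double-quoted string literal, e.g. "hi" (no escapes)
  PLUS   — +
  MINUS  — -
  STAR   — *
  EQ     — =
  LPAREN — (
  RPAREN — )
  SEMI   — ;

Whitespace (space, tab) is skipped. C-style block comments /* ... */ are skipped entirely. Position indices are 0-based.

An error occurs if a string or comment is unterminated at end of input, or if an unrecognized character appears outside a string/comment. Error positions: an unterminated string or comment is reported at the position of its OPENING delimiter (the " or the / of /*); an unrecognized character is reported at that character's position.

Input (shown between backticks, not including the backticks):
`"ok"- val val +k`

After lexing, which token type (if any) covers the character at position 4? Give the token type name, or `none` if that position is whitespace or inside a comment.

pos=0: enter STRING mode
pos=0: emit STR "ok" (now at pos=4)
pos=4: emit MINUS '-'
pos=6: emit ID 'val' (now at pos=9)
pos=10: emit ID 'val' (now at pos=13)
pos=14: emit PLUS '+'
pos=15: emit ID 'k' (now at pos=16)
DONE. 6 tokens: [STR, MINUS, ID, ID, PLUS, ID]
Position 4: char is '-' -> MINUS

Answer: MINUS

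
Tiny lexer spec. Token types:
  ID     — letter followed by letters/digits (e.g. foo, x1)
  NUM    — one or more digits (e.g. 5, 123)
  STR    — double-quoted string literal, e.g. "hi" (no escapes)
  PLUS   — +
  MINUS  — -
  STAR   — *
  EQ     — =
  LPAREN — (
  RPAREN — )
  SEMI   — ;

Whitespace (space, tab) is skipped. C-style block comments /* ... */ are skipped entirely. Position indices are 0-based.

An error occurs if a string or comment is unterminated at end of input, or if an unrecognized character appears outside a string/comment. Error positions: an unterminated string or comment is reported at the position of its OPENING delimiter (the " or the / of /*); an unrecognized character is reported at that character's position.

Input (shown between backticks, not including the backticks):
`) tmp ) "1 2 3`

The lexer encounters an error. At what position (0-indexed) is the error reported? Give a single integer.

Answer: 8

Derivation:
pos=0: emit RPAREN ')'
pos=2: emit ID 'tmp' (now at pos=5)
pos=6: emit RPAREN ')'
pos=8: enter STRING mode
pos=8: ERROR — unterminated string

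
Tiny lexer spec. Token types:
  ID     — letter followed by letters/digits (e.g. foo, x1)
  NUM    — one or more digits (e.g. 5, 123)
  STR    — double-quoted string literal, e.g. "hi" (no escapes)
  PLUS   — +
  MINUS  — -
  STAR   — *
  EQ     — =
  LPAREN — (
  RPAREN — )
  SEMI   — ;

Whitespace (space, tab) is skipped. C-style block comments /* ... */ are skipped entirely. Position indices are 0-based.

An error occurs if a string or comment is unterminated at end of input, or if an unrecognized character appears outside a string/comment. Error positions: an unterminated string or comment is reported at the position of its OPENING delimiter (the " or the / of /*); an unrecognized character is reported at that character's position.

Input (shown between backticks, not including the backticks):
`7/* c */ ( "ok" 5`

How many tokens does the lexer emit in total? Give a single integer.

pos=0: emit NUM '7' (now at pos=1)
pos=1: enter COMMENT mode (saw '/*')
exit COMMENT mode (now at pos=8)
pos=9: emit LPAREN '('
pos=11: enter STRING mode
pos=11: emit STR "ok" (now at pos=15)
pos=16: emit NUM '5' (now at pos=17)
DONE. 4 tokens: [NUM, LPAREN, STR, NUM]

Answer: 4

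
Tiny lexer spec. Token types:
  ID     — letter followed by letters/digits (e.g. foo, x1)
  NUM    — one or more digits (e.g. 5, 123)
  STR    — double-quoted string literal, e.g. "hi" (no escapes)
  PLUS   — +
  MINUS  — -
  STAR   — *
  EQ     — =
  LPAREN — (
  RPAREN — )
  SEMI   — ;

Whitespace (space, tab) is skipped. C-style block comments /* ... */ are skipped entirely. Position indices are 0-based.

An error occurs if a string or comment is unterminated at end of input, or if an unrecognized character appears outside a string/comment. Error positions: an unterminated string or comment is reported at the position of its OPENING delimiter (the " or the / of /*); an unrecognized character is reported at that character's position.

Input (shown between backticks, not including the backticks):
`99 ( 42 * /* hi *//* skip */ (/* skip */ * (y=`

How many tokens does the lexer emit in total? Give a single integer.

Answer: 9

Derivation:
pos=0: emit NUM '99' (now at pos=2)
pos=3: emit LPAREN '('
pos=5: emit NUM '42' (now at pos=7)
pos=8: emit STAR '*'
pos=10: enter COMMENT mode (saw '/*')
exit COMMENT mode (now at pos=18)
pos=18: enter COMMENT mode (saw '/*')
exit COMMENT mode (now at pos=28)
pos=29: emit LPAREN '('
pos=30: enter COMMENT mode (saw '/*')
exit COMMENT mode (now at pos=40)
pos=41: emit STAR '*'
pos=43: emit LPAREN '('
pos=44: emit ID 'y' (now at pos=45)
pos=45: emit EQ '='
DONE. 9 tokens: [NUM, LPAREN, NUM, STAR, LPAREN, STAR, LPAREN, ID, EQ]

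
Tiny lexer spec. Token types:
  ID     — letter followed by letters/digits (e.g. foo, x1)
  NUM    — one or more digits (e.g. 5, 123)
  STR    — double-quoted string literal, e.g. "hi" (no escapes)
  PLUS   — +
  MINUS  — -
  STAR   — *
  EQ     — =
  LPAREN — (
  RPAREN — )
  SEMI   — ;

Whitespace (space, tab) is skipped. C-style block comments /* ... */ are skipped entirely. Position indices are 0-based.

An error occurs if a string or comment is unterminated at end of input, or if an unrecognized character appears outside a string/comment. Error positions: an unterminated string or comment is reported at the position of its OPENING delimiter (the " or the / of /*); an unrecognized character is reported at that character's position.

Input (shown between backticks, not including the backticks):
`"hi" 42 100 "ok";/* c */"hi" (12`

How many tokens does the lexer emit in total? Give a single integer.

pos=0: enter STRING mode
pos=0: emit STR "hi" (now at pos=4)
pos=5: emit NUM '42' (now at pos=7)
pos=8: emit NUM '100' (now at pos=11)
pos=12: enter STRING mode
pos=12: emit STR "ok" (now at pos=16)
pos=16: emit SEMI ';'
pos=17: enter COMMENT mode (saw '/*')
exit COMMENT mode (now at pos=24)
pos=24: enter STRING mode
pos=24: emit STR "hi" (now at pos=28)
pos=29: emit LPAREN '('
pos=30: emit NUM '12' (now at pos=32)
DONE. 8 tokens: [STR, NUM, NUM, STR, SEMI, STR, LPAREN, NUM]

Answer: 8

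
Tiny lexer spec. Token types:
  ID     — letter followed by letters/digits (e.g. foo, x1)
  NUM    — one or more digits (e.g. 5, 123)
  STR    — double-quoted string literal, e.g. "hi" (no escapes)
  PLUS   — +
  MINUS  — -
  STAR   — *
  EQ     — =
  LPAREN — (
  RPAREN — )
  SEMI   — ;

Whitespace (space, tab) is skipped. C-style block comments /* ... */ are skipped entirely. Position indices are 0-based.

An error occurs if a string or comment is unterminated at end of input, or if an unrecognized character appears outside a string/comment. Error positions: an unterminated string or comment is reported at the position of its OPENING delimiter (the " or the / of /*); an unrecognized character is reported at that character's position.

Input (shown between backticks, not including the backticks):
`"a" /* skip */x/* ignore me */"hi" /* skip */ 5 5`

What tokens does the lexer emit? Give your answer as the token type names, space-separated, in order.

Answer: STR ID STR NUM NUM

Derivation:
pos=0: enter STRING mode
pos=0: emit STR "a" (now at pos=3)
pos=4: enter COMMENT mode (saw '/*')
exit COMMENT mode (now at pos=14)
pos=14: emit ID 'x' (now at pos=15)
pos=15: enter COMMENT mode (saw '/*')
exit COMMENT mode (now at pos=30)
pos=30: enter STRING mode
pos=30: emit STR "hi" (now at pos=34)
pos=35: enter COMMENT mode (saw '/*')
exit COMMENT mode (now at pos=45)
pos=46: emit NUM '5' (now at pos=47)
pos=48: emit NUM '5' (now at pos=49)
DONE. 5 tokens: [STR, ID, STR, NUM, NUM]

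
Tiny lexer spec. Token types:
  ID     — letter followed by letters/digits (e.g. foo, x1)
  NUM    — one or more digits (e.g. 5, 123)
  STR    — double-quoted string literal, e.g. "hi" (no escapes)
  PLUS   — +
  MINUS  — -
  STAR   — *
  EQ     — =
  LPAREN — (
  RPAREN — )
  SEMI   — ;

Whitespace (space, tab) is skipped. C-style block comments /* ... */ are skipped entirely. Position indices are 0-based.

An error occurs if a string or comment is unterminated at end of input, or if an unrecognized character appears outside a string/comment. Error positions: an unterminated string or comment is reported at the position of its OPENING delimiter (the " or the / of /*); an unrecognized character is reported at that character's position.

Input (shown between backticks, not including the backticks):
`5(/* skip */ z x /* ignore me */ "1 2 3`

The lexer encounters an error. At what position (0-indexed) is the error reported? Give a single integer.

Answer: 33

Derivation:
pos=0: emit NUM '5' (now at pos=1)
pos=1: emit LPAREN '('
pos=2: enter COMMENT mode (saw '/*')
exit COMMENT mode (now at pos=12)
pos=13: emit ID 'z' (now at pos=14)
pos=15: emit ID 'x' (now at pos=16)
pos=17: enter COMMENT mode (saw '/*')
exit COMMENT mode (now at pos=32)
pos=33: enter STRING mode
pos=33: ERROR — unterminated string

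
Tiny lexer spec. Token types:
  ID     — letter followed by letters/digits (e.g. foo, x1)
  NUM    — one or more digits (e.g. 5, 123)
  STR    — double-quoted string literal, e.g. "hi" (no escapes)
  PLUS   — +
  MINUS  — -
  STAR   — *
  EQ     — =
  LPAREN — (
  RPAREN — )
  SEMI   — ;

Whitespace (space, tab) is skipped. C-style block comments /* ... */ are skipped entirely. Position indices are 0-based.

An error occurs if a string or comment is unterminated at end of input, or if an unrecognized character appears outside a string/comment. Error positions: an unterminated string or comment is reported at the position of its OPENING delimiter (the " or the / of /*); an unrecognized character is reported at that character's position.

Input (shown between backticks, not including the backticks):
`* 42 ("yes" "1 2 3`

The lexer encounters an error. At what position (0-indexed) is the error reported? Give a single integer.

pos=0: emit STAR '*'
pos=2: emit NUM '42' (now at pos=4)
pos=5: emit LPAREN '('
pos=6: enter STRING mode
pos=6: emit STR "yes" (now at pos=11)
pos=12: enter STRING mode
pos=12: ERROR — unterminated string

Answer: 12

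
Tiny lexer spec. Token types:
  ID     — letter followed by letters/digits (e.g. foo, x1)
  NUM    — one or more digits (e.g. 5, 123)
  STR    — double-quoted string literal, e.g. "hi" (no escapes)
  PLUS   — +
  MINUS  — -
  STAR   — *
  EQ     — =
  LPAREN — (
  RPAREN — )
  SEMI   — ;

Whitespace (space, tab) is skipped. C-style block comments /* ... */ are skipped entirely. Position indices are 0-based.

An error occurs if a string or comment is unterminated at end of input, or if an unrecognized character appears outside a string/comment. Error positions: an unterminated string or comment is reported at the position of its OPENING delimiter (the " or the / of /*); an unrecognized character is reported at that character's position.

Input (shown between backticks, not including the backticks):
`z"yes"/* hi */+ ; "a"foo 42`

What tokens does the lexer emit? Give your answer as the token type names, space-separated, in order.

Answer: ID STR PLUS SEMI STR ID NUM

Derivation:
pos=0: emit ID 'z' (now at pos=1)
pos=1: enter STRING mode
pos=1: emit STR "yes" (now at pos=6)
pos=6: enter COMMENT mode (saw '/*')
exit COMMENT mode (now at pos=14)
pos=14: emit PLUS '+'
pos=16: emit SEMI ';'
pos=18: enter STRING mode
pos=18: emit STR "a" (now at pos=21)
pos=21: emit ID 'foo' (now at pos=24)
pos=25: emit NUM '42' (now at pos=27)
DONE. 7 tokens: [ID, STR, PLUS, SEMI, STR, ID, NUM]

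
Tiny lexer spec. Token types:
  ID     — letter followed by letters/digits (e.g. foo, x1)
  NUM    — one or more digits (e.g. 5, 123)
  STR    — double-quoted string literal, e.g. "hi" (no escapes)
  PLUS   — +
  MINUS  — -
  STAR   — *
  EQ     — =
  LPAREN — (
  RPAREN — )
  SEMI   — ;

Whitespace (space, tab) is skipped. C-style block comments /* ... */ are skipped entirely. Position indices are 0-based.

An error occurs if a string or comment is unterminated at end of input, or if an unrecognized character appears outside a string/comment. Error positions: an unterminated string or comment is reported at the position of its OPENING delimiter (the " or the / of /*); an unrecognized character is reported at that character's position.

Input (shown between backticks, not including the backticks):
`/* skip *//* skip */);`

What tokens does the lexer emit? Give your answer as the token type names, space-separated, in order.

Answer: RPAREN SEMI

Derivation:
pos=0: enter COMMENT mode (saw '/*')
exit COMMENT mode (now at pos=10)
pos=10: enter COMMENT mode (saw '/*')
exit COMMENT mode (now at pos=20)
pos=20: emit RPAREN ')'
pos=21: emit SEMI ';'
DONE. 2 tokens: [RPAREN, SEMI]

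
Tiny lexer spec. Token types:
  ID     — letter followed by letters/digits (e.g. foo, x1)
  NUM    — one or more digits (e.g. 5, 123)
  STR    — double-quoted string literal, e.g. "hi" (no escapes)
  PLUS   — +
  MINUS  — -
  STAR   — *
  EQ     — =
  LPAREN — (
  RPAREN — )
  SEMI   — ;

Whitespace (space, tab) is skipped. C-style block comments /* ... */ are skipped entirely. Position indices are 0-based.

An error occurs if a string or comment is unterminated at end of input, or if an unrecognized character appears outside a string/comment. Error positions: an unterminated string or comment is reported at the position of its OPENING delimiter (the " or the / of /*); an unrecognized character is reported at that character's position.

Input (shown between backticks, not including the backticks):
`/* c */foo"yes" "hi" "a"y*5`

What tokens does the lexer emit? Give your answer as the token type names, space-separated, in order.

pos=0: enter COMMENT mode (saw '/*')
exit COMMENT mode (now at pos=7)
pos=7: emit ID 'foo' (now at pos=10)
pos=10: enter STRING mode
pos=10: emit STR "yes" (now at pos=15)
pos=16: enter STRING mode
pos=16: emit STR "hi" (now at pos=20)
pos=21: enter STRING mode
pos=21: emit STR "a" (now at pos=24)
pos=24: emit ID 'y' (now at pos=25)
pos=25: emit STAR '*'
pos=26: emit NUM '5' (now at pos=27)
DONE. 7 tokens: [ID, STR, STR, STR, ID, STAR, NUM]

Answer: ID STR STR STR ID STAR NUM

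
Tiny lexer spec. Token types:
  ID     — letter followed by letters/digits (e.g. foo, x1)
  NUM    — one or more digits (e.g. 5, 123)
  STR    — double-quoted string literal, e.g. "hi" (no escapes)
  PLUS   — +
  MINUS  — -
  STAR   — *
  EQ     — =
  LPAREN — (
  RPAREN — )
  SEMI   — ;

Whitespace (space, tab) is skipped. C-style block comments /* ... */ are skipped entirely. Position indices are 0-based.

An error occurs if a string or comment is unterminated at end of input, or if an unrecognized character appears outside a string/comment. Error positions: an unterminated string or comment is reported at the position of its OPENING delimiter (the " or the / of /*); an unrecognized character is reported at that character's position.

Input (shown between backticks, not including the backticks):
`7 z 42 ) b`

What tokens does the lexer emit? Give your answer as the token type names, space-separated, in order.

pos=0: emit NUM '7' (now at pos=1)
pos=2: emit ID 'z' (now at pos=3)
pos=4: emit NUM '42' (now at pos=6)
pos=7: emit RPAREN ')'
pos=9: emit ID 'b' (now at pos=10)
DONE. 5 tokens: [NUM, ID, NUM, RPAREN, ID]

Answer: NUM ID NUM RPAREN ID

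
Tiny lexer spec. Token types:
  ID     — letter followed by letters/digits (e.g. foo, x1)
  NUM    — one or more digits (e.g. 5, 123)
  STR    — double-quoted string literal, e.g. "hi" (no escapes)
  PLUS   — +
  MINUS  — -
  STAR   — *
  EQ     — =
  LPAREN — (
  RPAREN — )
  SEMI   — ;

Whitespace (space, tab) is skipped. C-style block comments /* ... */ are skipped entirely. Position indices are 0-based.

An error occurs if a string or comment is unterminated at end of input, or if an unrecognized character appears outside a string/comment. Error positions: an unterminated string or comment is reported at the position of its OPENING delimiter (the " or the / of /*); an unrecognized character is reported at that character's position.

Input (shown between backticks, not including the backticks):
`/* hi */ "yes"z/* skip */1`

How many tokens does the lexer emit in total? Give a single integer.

pos=0: enter COMMENT mode (saw '/*')
exit COMMENT mode (now at pos=8)
pos=9: enter STRING mode
pos=9: emit STR "yes" (now at pos=14)
pos=14: emit ID 'z' (now at pos=15)
pos=15: enter COMMENT mode (saw '/*')
exit COMMENT mode (now at pos=25)
pos=25: emit NUM '1' (now at pos=26)
DONE. 3 tokens: [STR, ID, NUM]

Answer: 3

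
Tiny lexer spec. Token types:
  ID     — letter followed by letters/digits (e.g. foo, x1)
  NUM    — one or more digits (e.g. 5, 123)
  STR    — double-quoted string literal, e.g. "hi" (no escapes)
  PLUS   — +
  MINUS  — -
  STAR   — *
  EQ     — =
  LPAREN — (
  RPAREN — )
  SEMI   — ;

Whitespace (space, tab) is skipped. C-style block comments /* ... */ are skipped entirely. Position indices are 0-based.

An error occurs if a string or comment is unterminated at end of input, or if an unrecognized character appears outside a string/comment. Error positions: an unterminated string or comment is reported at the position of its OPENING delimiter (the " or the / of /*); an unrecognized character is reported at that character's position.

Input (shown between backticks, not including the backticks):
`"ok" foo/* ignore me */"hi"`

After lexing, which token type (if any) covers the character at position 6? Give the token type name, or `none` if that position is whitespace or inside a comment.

Answer: ID

Derivation:
pos=0: enter STRING mode
pos=0: emit STR "ok" (now at pos=4)
pos=5: emit ID 'foo' (now at pos=8)
pos=8: enter COMMENT mode (saw '/*')
exit COMMENT mode (now at pos=23)
pos=23: enter STRING mode
pos=23: emit STR "hi" (now at pos=27)
DONE. 3 tokens: [STR, ID, STR]
Position 6: char is 'o' -> ID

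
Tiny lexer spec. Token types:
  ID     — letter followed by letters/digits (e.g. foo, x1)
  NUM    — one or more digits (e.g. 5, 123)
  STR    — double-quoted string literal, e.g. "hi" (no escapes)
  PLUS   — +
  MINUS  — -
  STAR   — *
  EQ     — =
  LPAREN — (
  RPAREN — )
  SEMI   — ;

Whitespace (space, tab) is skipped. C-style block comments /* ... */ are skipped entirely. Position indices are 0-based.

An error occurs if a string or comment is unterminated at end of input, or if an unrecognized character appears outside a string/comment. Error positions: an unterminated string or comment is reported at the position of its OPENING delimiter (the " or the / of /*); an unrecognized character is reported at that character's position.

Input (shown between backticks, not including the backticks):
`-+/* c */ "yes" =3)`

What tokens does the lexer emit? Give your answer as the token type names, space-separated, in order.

pos=0: emit MINUS '-'
pos=1: emit PLUS '+'
pos=2: enter COMMENT mode (saw '/*')
exit COMMENT mode (now at pos=9)
pos=10: enter STRING mode
pos=10: emit STR "yes" (now at pos=15)
pos=16: emit EQ '='
pos=17: emit NUM '3' (now at pos=18)
pos=18: emit RPAREN ')'
DONE. 6 tokens: [MINUS, PLUS, STR, EQ, NUM, RPAREN]

Answer: MINUS PLUS STR EQ NUM RPAREN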